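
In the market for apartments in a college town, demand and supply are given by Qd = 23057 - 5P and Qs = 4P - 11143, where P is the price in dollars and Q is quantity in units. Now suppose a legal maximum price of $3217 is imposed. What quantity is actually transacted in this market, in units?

Without the control the market clears where 23057 - 5P = 4P - 11143, i.e. P* = 3800 and Q* = 4057.
Because the ceiling (3217) lies below the market-clearing price, it is binding.
At P = 3217: Qd = 23057 - 5·3217 = 6972 and Qs = 4·3217 - 11143 = 1725.
The quantity actually transacted is the short side, supply: 1725.

1725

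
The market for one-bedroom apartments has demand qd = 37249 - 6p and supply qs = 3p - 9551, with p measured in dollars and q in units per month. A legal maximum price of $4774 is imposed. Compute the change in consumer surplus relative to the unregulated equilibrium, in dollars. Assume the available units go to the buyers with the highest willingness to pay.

1896339

In a free market, 37249 - 6p = 3p - 9551 gives the equilibrium p* = 5200, q* = 6049.
Since 4774 < 5200, the ceiling is binding.
At p = 4774: qd = 37249 - 6·4774 = 8605 and qs = 3·4774 - 9551 = 4771.
Consumer surplus without the control is ½ · (37249/6 - 5200) · 6049 = 36590401/12.
With the ceiling, 4771 units are sold at 4774 (assume they go to the highest-value buyers). The demand price at q = 4771 is 5413, so CS = ½ · [(37249/6 - 4774) + (5413 - 4774)] · 4771 = 59346469/12.
Change in consumer surplus = 59346469/12 - 36590401/12 = 1896339.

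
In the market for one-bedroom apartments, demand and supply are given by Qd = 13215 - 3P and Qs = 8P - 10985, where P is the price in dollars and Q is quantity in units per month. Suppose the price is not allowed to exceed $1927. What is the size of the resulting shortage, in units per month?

Without the control the market clears where 13215 - 3P = 8P - 10985, i.e. P* = 2200 and Q* = 6615.
Because the ceiling (1927) lies below the market-clearing price, it is binding.
At P = 1927: Qd = 13215 - 3·1927 = 7434 and Qs = 8·1927 - 10985 = 4431.
Shortage = Qd - Qs = 7434 - 4431 = 3003.

3003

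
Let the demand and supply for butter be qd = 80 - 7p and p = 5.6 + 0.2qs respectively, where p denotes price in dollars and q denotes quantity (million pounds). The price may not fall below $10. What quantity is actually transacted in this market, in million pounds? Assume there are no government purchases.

Rearranging supply gives qs = 5p - 28. Without the control the market clears where 80 - 7p = 5p - 28, i.e. p* = 9 and q* = 17.
Because the floor (10) lies above the market-clearing price, it is binding.
At p = 10: qd = 80 - 7·10 = 10 and qs = 5·10 - 28 = 22.
The quantity actually transacted is the short side, demand: 10.

10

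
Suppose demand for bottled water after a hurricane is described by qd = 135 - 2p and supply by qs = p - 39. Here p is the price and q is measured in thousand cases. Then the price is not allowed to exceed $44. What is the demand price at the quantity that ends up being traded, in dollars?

Setting quantity demanded equal to quantity supplied, 135 - 2p = p - 39, gives p* = 58 and q* = 19.
Because the ceiling (44) lies below the market-clearing price, it is binding.
At p = 44: qd = 135 - 2·44 = 47 and qs = 44 - 39 = 5.
Only 5 units reach the market. On the demand curve, the marginal buyer's willingness to pay at q = 5 is (135 - 5)/2 = 65.

65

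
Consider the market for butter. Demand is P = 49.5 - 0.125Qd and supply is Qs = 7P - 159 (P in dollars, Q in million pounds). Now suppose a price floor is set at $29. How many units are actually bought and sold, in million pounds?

Rearranging demand gives Qd = 396 - 8P. In a free market, 396 - 8P = 7P - 159 gives the equilibrium P* = 37, Q* = 100.
Since 29 is below P* = 37, the floor does not bind and the free-market outcome prevails.

100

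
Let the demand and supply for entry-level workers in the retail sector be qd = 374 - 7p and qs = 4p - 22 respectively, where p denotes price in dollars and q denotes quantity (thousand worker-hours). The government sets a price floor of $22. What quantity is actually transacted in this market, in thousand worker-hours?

Equilibrium: 374 - 7p = 4p - 22, so 396 = 11p and p* = 36, q* = 122.
Since 22 is below p* = 36, the floor does not bind and the free-market outcome prevails.

122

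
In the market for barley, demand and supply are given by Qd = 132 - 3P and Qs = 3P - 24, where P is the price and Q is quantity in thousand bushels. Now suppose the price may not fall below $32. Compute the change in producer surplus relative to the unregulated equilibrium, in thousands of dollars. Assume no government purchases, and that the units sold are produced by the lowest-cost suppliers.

162

Without the control the market clears where 132 - 3P = 3P - 24, i.e. P* = 26 and Q* = 54.
The floor of 32 is above the equilibrium price 26, so it binds.
At P = 32: Qd = 132 - 3·32 = 36 and Qs = 3·32 - 24 = 72.
Producer surplus without the control is ½ · (26 - 8) · 54 = 486.
With the floor, 36 units are sold at 32. The supply price at Q = 36 is 20, so PS = ½ · [(32 - 8) + (32 - 20)] · 36 = 648.
Change in producer surplus = 648 - 486 = 162.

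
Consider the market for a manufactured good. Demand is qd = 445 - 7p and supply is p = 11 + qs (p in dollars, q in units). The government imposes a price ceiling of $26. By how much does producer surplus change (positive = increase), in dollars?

-945.5

Rearranging supply gives qs = p - 11. Without the control the market clears where 445 - 7p = p - 11, i.e. p* = 57 and q* = 46.
Since 26 < 57, the ceiling is binding.
At p = 26: qd = 445 - 7·26 = 263 and qs = 26 - 11 = 15.
Producer surplus without the control is ½ · (57 - 11) · 46 = 1058.
With the ceiling, producers sell 15 units at 26, so PS = ½ · (26 - 11) · 15 = 112.5.
Change in producer surplus = 112.5 - 1058 = -945.5.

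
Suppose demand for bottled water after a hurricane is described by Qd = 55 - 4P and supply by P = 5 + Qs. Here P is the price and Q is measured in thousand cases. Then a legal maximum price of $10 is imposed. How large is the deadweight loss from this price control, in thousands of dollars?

Rearranging supply gives Qs = P - 5. Setting quantity demanded equal to quantity supplied, 55 - 4P = P - 5, gives P* = 12 and Q* = 7.
Since 10 < 12, the ceiling is binding.
At P = 10: Qd = 55 - 4·10 = 15 and Qs = 10 - 5 = 5.
Quantity traded falls to 5. At Q = 5 the demand price is (55 - 5)/4 = 12.5 and the supply price is 5 + 5 = 10.
Deadweight loss = ½ · (12.5 - 10) · (7 - 5) = ½ · 2.5 · 2 = 2.5.

2.5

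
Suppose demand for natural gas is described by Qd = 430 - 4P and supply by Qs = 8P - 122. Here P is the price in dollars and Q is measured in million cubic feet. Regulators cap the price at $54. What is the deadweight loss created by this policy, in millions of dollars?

Setting quantity demanded equal to quantity supplied, 430 - 4P = 8P - 122, gives P* = 46 and Q* = 246.
Since 54 is above P* = 46, the ceiling does not bind and the free-market outcome prevails.
Since the control does not bind, no trades are prevented and deadweight loss is zero.

0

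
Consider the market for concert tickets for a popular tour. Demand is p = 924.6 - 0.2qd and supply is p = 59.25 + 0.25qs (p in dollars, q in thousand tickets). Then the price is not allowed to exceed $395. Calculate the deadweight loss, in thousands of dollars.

75690

Rearranging demand gives qd = 4623 - 5p; rearranging supply gives qs = 4p - 237. Without the control the market clears where 4623 - 5p = 4p - 237, i.e. p* = 540 and q* = 1923.
Because the ceiling (395) lies below the market-clearing price, it is binding.
At p = 395: qd = 4623 - 5·395 = 2648 and qs = 4·395 - 237 = 1343.
Quantity traded falls to 1343. At q = 1343 the demand price is (4623 - 1343)/5 = 656 and the supply price is (237 + 1343)/4 = 395.
Deadweight loss = ½ · (656 - 395) · (1923 - 1343) = ½ · 261 · 580 = 75690.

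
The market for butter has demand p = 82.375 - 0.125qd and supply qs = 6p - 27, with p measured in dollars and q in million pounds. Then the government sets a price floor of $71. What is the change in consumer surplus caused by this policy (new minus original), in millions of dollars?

Rearranging demand gives qd = 659 - 8p. Without the control the market clears where 659 - 8p = 6p - 27, i.e. p* = 49 and q* = 267.
Since 71 > 49, the floor is binding.
At p = 71: qd = 659 - 8·71 = 91 and qs = 6·71 - 27 = 399.
Consumer surplus without the control is ½ · (82.375 - 49) · 267 = 4455.5625.
With the floor, consumers buy 91 units at 71, so CS = ½ · (82.375 - 71) · 91 = 517.5625.
Change in consumer surplus = 517.5625 - 4455.5625 = -3938.

-3938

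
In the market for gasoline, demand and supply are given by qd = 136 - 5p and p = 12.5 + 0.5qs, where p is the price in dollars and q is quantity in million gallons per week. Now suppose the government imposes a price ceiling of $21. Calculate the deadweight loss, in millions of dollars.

Rearranging supply gives qs = 2p - 25. Without the control the market clears where 136 - 5p = 2p - 25, i.e. p* = 23 and q* = 21.
Because the ceiling (21) lies below the market-clearing price, it is binding.
At p = 21: qd = 136 - 5·21 = 31 and qs = 2·21 - 25 = 17.
Quantity traded falls to 17. At q = 17 the demand price is (136 - 17)/5 = 23.8 and the supply price is (25 + 17)/2 = 21.
Deadweight loss = ½ · (23.8 - 21) · (21 - 17) = ½ · 2.8 · 4 = 5.6.

5.6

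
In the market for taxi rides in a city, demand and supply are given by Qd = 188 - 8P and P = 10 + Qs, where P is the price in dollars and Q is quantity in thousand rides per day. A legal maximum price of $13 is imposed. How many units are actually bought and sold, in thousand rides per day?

3

Rearranging supply gives Qs = P - 10. Setting quantity demanded equal to quantity supplied, 188 - 8P = P - 10, gives P* = 22 and Q* = 12.
The ceiling of 13 is below the equilibrium price 22, so it binds.
At P = 13: Qd = 188 - 8·13 = 84 and Qs = 13 - 10 = 3.
The quantity actually transacted is the short side, supply: 3.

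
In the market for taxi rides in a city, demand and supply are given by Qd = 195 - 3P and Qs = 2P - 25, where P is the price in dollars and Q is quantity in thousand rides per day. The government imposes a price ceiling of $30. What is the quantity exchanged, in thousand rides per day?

Equilibrium: 195 - 3P = 2P - 25, so 220 = 5P and P* = 44, Q* = 63.
Since 30 < 44, the ceiling is binding.
At P = 30: Qd = 195 - 3·30 = 105 and Qs = 2·30 - 25 = 35.
The quantity actually transacted is the short side, supply: 35.

35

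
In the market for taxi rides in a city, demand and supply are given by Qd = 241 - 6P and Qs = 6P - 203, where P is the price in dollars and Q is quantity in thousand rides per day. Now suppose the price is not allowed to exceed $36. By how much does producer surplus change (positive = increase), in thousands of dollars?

Without the control the market clears where 241 - 6P = 6P - 203, i.e. P* = 37 and Q* = 19.
Since 36 < 37, the ceiling is binding.
At P = 36: Qd = 241 - 6·36 = 25 and Qs = 6·36 - 203 = 13.
Producer surplus without the control is ½ · (37 - 203/6) · 19 = 361/12.
With the ceiling, producers sell 13 units at 36, so PS = ½ · (36 - 203/6) · 13 = 169/12.
Change in producer surplus = 169/12 - 361/12 = -16.

-16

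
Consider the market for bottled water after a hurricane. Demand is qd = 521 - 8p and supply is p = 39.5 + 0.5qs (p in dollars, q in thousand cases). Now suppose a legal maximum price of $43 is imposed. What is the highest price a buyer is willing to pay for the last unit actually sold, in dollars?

64.25

Rearranging supply gives qs = 2p - 79. Equilibrium: 521 - 8p = 2p - 79, so 600 = 10p and p* = 60, q* = 41.
Because the ceiling (43) lies below the market-clearing price, it is binding.
At p = 43: qd = 521 - 8·43 = 177 and qs = 2·43 - 79 = 7.
Only 7 units reach the market. On the demand curve, the marginal buyer's willingness to pay at q = 7 is (521 - 7)/8 = 64.25.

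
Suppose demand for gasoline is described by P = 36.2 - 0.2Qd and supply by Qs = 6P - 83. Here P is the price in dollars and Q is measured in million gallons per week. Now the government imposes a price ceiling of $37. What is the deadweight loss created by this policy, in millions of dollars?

Rearranging demand gives Qd = 181 - 5P. Without the control the market clears where 181 - 5P = 6P - 83, i.e. P* = 24 and Q* = 61.
Since 37 is above P* = 24, the ceiling does not bind and the free-market outcome prevails.
Since the control does not bind, no trades are prevented and deadweight loss is zero.

0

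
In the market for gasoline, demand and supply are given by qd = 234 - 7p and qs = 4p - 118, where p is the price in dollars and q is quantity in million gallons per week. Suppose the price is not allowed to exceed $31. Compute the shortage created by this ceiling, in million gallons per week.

11

Without the control the market clears where 234 - 7p = 4p - 118, i.e. p* = 32 and q* = 10.
Because the ceiling (31) lies below the market-clearing price, it is binding.
At p = 31: qd = 234 - 7·31 = 17 and qs = 4·31 - 118 = 6.
Shortage = qd - qs = 17 - 6 = 11.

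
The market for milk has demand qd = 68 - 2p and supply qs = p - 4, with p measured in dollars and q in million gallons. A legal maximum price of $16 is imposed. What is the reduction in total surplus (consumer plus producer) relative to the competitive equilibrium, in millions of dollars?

Setting quantity demanded equal to quantity supplied, 68 - 2p = p - 4, gives p* = 24 and q* = 20.
Since 16 < 24, the ceiling is binding.
At p = 16: qd = 68 - 2·16 = 36 and qs = 16 - 4 = 12.
Quantity traded falls to 12. At q = 12 the demand price is (68 - 12)/2 = 28 and the supply price is 4 + 12 = 16.
Deadweight loss = ½ · (28 - 16) · (20 - 12) = ½ · 12 · 8 = 48.

48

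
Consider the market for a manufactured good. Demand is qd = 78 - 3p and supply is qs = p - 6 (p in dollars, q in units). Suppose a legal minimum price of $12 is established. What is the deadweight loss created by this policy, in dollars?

In a free market, 78 - 3p = p - 6 gives the equilibrium p* = 21, q* = 15.
The floor of 12 is below the equilibrium price 21, so it is not binding; the market clears at p* = 21, q* = 15.
Since the control does not bind, no trades are prevented and deadweight loss is zero.

0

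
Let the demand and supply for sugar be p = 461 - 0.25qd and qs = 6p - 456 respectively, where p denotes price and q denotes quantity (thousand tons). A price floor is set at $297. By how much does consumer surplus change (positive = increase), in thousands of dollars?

Rearranging demand gives qd = 1844 - 4p. Equilibrium: 1844 - 4p = 6p - 456, so 2300 = 10p and p* = 230, q* = 924.
The floor of 297 is above the equilibrium price 230, so it binds.
At p = 297: qd = 1844 - 4·297 = 656 and qs = 6·297 - 456 = 1326.
Consumer surplus without the control is ½ · (461 - 230) · 924 = 106722.
With the floor, consumers buy 656 units at 297, so CS = ½ · (461 - 297) · 656 = 53792.
Change in consumer surplus = 53792 - 106722 = -52930.

-52930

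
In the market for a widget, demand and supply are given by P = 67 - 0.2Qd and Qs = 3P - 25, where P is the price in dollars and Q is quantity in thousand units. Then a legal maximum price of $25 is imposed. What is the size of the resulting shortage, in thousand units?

160

Rearranging demand gives Qd = 335 - 5P. Setting quantity demanded equal to quantity supplied, 335 - 5P = 3P - 25, gives P* = 45 and Q* = 110.
Because the ceiling (25) lies below the market-clearing price, it is binding.
At P = 25: Qd = 335 - 5·25 = 210 and Qs = 3·25 - 25 = 50.
Shortage = Qd - Qs = 210 - 50 = 160.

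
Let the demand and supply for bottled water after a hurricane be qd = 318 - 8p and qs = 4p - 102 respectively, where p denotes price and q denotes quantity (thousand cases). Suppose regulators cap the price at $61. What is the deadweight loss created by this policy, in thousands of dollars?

0

Equilibrium: 318 - 8p = 4p - 102, so 420 = 12p and p* = 35, q* = 38.
Since 61 is above p* = 35, the ceiling does not bind and the free-market outcome prevails.
Since the control does not bind, no trades are prevented and deadweight loss is zero.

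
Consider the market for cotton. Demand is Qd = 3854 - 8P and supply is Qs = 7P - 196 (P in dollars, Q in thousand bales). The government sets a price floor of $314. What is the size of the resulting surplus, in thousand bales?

Without the control the market clears where 3854 - 8P = 7P - 196, i.e. P* = 270 and Q* = 1694.
Since 314 > 270, the floor is binding.
At P = 314: Qd = 3854 - 8·314 = 1342 and Qs = 7·314 - 196 = 2002.
Surplus = Qs - Qd = 2002 - 1342 = 660.

660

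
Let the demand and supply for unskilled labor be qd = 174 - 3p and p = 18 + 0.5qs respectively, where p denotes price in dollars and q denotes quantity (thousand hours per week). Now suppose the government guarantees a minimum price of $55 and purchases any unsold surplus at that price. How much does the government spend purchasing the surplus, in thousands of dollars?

Rearranging supply gives qs = 2p - 36. Equilibrium: 174 - 3p = 2p - 36, so 210 = 5p and p* = 42, q* = 48.
Because the floor (55) lies above the market-clearing price, it is binding.
At p = 55: qd = 174 - 3·55 = 9 and qs = 2·55 - 36 = 74.
Surplus = qs - qd = 65.
Government expenditure = surplus × support price = 65 × 55 = 3575.

3575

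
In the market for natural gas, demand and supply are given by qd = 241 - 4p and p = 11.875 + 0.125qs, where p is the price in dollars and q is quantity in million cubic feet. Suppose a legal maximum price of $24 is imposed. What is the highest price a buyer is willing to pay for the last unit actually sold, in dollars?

Rearranging supply gives qs = 8p - 95. In a free market, 241 - 4p = 8p - 95 gives the equilibrium p* = 28, q* = 129.
Since 24 < 28, the ceiling is binding.
At p = 24: qd = 241 - 4·24 = 145 and qs = 8·24 - 95 = 97.
Only 97 units reach the market. On the demand curve, the marginal buyer's willingness to pay at q = 97 is (241 - 97)/4 = 36.

36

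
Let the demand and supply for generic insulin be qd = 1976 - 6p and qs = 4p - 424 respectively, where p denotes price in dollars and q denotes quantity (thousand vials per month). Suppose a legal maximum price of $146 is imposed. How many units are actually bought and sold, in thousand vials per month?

Setting quantity demanded equal to quantity supplied, 1976 - 6p = 4p - 424, gives p* = 240 and q* = 536.
Since 146 < 240, the ceiling is binding.
At p = 146: qd = 1976 - 6·146 = 1100 and qs = 4·146 - 424 = 160.
The quantity actually transacted is the short side, supply: 160.

160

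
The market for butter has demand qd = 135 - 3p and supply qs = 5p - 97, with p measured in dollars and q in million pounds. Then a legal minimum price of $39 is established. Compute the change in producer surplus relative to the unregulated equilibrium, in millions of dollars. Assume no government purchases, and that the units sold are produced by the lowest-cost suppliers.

Equilibrium: 135 - 3p = 5p - 97, so 232 = 8p and p* = 29, q* = 48.
The floor of 39 is above the equilibrium price 29, so it binds.
At p = 39: qd = 135 - 3·39 = 18 and qs = 5·39 - 97 = 98.
Producer surplus without the control is ½ · (29 - 19.4) · 48 = 230.4.
With the floor, 18 units are sold at 39. The supply price at q = 18 is 23, so PS = ½ · [(39 - 19.4) + (39 - 23)] · 18 = 320.4.
Change in producer surplus = 320.4 - 230.4 = 90.

90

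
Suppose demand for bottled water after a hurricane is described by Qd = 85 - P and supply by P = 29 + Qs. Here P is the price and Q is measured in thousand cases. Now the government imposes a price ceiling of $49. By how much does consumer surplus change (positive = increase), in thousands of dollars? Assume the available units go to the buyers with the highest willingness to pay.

Rearranging supply gives Qs = P - 29. Equilibrium: 85 - P = P - 29, so 114 = 2P and P* = 57, Q* = 28.
Because the ceiling (49) lies below the market-clearing price, it is binding.
At P = 49: Qd = 85 - 49 = 36 and Qs = 49 - 29 = 20.
Consumer surplus without the control is ½ · (85 - 57) · 28 = 392.
With the ceiling, 20 units are sold at 49 (assume they go to the highest-value buyers). The demand price at Q = 20 is 65, so CS = ½ · [(85 - 49) + (65 - 49)] · 20 = 520.
Change in consumer surplus = 520 - 392 = 128.

128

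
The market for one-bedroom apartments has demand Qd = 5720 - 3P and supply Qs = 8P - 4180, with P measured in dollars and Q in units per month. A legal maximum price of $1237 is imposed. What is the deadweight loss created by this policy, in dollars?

Setting quantity demanded equal to quantity supplied, 5720 - 3P = 8P - 4180, gives P* = 900 and Q* = 3020.
The ceiling of 1237 is above the equilibrium price 900, so it is not binding; the market clears at P* = 900, Q* = 3020.
Since the control does not bind, no trades are prevented and deadweight loss is zero.

0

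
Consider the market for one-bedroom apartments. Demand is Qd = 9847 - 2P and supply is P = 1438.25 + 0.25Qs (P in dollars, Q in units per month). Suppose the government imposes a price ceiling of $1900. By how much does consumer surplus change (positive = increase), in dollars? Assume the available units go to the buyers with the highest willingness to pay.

Rearranging supply gives Qs = 4P - 5753. In a free market, 9847 - 2P = 4P - 5753 gives the equilibrium P* = 2600, Q* = 4647.
Because the ceiling (1900) lies below the market-clearing price, it is binding.
At P = 1900: Qd = 9847 - 2·1900 = 6047 and Qs = 4·1900 - 5753 = 1847.
Consumer surplus without the control is ½ · (4923.5 - 2600) · 4647 = 5398652.25.
With the ceiling, 1847 units are sold at 1900 (assume they go to the highest-value buyers). The demand price at Q = 1847 is 4000, so CS = ½ · [(4923.5 - 1900) + (4000 - 1900)] · 1847 = 4731552.25.
Change in consumer surplus = 4731552.25 - 5398652.25 = -667100.

-667100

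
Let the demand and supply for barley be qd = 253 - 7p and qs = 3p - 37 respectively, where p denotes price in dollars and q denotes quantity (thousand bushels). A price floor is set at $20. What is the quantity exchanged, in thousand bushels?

50

Equilibrium: 253 - 7p = 3p - 37, so 290 = 10p and p* = 29, q* = 50.
The floor of 20 is below the equilibrium price 29, so it is not binding; the market clears at p* = 29, q* = 50.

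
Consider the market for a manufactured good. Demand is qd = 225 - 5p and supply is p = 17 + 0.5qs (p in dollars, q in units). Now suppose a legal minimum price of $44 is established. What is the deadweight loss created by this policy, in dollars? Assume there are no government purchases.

428.75

Rearranging supply gives qs = 2p - 34. Setting quantity demanded equal to quantity supplied, 225 - 5p = 2p - 34, gives p* = 37 and q* = 40.
The floor of 44 is above the equilibrium price 37, so it binds.
At p = 44: qd = 225 - 5·44 = 5 and qs = 2·44 - 34 = 54.
Quantity traded falls to 5. At q = 5 the demand price is (225 - 5)/5 = 44 and the supply price is (34 + 5)/2 = 19.5.
Deadweight loss = ½ · (44 - 19.5) · (40 - 5) = ½ · 24.5 · 35 = 428.75.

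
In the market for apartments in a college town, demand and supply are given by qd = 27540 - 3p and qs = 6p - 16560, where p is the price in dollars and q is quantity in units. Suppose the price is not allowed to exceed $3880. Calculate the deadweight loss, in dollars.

9363600

Setting quantity demanded equal to quantity supplied, 27540 - 3p = 6p - 16560, gives p* = 4900 and q* = 12840.
Since 3880 < 4900, the ceiling is binding.
At p = 3880: qd = 27540 - 3·3880 = 15900 and qs = 6·3880 - 16560 = 6720.
Quantity traded falls to 6720. At q = 6720 the demand price is (27540 - 6720)/3 = 6940 and the supply price is (16560 + 6720)/6 = 3880.
Deadweight loss = ½ · (6940 - 3880) · (12840 - 6720) = ½ · 3060 · 6120 = 9363600.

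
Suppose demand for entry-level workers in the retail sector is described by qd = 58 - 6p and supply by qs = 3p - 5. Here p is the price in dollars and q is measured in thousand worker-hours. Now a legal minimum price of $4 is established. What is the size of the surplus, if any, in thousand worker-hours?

Setting quantity demanded equal to quantity supplied, 58 - 6p = 3p - 5, gives p* = 7 and q* = 16.
Since 4 is below p* = 7, the floor does not bind and the free-market outcome prevails.
Since the control does not bind, there is no surplus.

0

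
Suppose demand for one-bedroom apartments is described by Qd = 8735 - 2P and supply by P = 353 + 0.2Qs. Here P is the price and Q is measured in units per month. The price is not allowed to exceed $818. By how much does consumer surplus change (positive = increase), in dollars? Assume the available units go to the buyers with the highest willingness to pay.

Rearranging supply gives Qs = 5P - 1765. In a free market, 8735 - 2P = 5P - 1765 gives the equilibrium P* = 1500, Q* = 5735.
Since 818 < 1500, the ceiling is binding.
At P = 818: Qd = 8735 - 2·818 = 7099 and Qs = 5·818 - 1765 = 2325.
Consumer surplus without the control is ½ · (4367.5 - 1500) · 5735 = 8222556.25.
With the ceiling, 2325 units are sold at 818 (assume they go to the highest-value buyers). The demand price at Q = 2325 is 3205, so CS = ½ · [(4367.5 - 818) + (3205 - 818)] · 2325 = 6901181.25.
Change in consumer surplus = 6901181.25 - 8222556.25 = -1321375.

-1321375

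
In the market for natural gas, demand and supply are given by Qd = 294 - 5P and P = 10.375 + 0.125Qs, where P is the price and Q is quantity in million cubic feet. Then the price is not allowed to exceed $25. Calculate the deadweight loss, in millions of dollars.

Rearranging supply gives Qs = 8P - 83. Setting quantity demanded equal to quantity supplied, 294 - 5P = 8P - 83, gives P* = 29 and Q* = 149.
The ceiling of 25 is below the equilibrium price 29, so it binds.
At P = 25: Qd = 294 - 5·25 = 169 and Qs = 8·25 - 83 = 117.
Quantity traded falls to 117. At Q = 117 the demand price is (294 - 117)/5 = 35.4 and the supply price is (83 + 117)/8 = 25.
Deadweight loss = ½ · (35.4 - 25) · (149 - 117) = ½ · 10.4 · 32 = 166.4.

166.4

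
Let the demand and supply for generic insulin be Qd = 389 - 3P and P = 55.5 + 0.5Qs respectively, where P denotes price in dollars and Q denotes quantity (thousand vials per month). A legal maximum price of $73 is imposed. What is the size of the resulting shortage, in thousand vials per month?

Rearranging supply gives Qs = 2P - 111. Setting quantity demanded equal to quantity supplied, 389 - 3P = 2P - 111, gives P* = 100 and Q* = 89.
Since 73 < 100, the ceiling is binding.
At P = 73: Qd = 389 - 3·73 = 170 and Qs = 2·73 - 111 = 35.
Shortage = Qd - Qs = 170 - 35 = 135.

135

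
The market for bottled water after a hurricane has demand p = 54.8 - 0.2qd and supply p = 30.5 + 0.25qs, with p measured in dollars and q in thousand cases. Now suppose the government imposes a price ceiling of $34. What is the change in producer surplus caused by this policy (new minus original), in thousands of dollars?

-340

Rearranging demand gives qd = 274 - 5p; rearranging supply gives qs = 4p - 122. Without the control the market clears where 274 - 5p = 4p - 122, i.e. p* = 44 and q* = 54.
Because the ceiling (34) lies below the market-clearing price, it is binding.
At p = 34: qd = 274 - 5·34 = 104 and qs = 4·34 - 122 = 14.
Producer surplus without the control is ½ · (44 - 30.5) · 54 = 364.5.
With the ceiling, producers sell 14 units at 34, so PS = ½ · (34 - 30.5) · 14 = 24.5.
Change in producer surplus = 24.5 - 364.5 = -340.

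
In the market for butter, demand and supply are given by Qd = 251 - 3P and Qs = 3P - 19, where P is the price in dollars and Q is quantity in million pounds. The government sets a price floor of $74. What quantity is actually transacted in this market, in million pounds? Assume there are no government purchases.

29

Equilibrium: 251 - 3P = 3P - 19, so 270 = 6P and P* = 45, Q* = 116.
Since 74 > 45, the floor is binding.
At P = 74: Qd = 251 - 3·74 = 29 and Qs = 3·74 - 19 = 203.
The quantity actually transacted is the short side, demand: 29.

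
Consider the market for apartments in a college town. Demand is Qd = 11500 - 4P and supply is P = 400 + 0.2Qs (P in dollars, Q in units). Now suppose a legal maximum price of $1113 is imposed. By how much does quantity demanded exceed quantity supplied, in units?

Rearranging supply gives Qs = 5P - 2000. Without the control the market clears where 11500 - 4P = 5P - 2000, i.e. P* = 1500 and Q* = 5500.
The ceiling of 1113 is below the equilibrium price 1500, so it binds.
At P = 1113: Qd = 11500 - 4·1113 = 7048 and Qs = 5·1113 - 2000 = 3565.
Shortage = Qd - Qs = 7048 - 3565 = 3483.

3483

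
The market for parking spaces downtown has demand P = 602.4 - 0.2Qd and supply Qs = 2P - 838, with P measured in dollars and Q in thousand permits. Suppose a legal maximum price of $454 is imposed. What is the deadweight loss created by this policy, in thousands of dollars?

12902.4

Rearranging demand gives Qd = 3012 - 5P. Equilibrium: 3012 - 5P = 2P - 838, so 3850 = 7P and P* = 550, Q* = 262.
Because the ceiling (454) lies below the market-clearing price, it is binding.
At P = 454: Qd = 3012 - 5·454 = 742 and Qs = 2·454 - 838 = 70.
Quantity traded falls to 70. At Q = 70 the demand price is (3012 - 70)/5 = 588.4 and the supply price is (838 + 70)/2 = 454.
Deadweight loss = ½ · (588.4 - 454) · (262 - 70) = ½ · 134.4 · 192 = 12902.4.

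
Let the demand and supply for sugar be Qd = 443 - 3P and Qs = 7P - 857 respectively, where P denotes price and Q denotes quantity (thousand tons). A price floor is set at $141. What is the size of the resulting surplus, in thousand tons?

Equilibrium: 443 - 3P = 7P - 857, so 1300 = 10P and P* = 130, Q* = 53.
Because the floor (141) lies above the market-clearing price, it is binding.
At P = 141: Qd = 443 - 3·141 = 20 and Qs = 7·141 - 857 = 130.
Surplus = Qs - Qd = 130 - 20 = 110.

110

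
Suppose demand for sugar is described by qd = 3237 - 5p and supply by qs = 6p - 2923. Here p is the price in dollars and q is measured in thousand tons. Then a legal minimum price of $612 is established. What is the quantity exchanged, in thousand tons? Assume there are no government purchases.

Equilibrium: 3237 - 5p = 6p - 2923, so 6160 = 11p and p* = 560, q* = 437.
Since 612 > 560, the floor is binding.
At p = 612: qd = 3237 - 5·612 = 177 and qs = 6·612 - 2923 = 749.
The quantity actually transacted is the short side, demand: 177.

177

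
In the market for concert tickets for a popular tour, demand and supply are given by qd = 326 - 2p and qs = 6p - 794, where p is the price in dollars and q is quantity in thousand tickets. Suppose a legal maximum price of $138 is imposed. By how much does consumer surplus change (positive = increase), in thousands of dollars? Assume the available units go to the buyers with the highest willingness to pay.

32

Without the control the market clears where 326 - 2p = 6p - 794, i.e. p* = 140 and q* = 46.
Because the ceiling (138) lies below the market-clearing price, it is binding.
At p = 138: qd = 326 - 2·138 = 50 and qs = 6·138 - 794 = 34.
Consumer surplus without the control is ½ · (163 - 140) · 46 = 529.
With the ceiling, 34 units are sold at 138 (assume they go to the highest-value buyers). The demand price at q = 34 is 146, so CS = ½ · [(163 - 138) + (146 - 138)] · 34 = 561.
Change in consumer surplus = 561 - 529 = 32.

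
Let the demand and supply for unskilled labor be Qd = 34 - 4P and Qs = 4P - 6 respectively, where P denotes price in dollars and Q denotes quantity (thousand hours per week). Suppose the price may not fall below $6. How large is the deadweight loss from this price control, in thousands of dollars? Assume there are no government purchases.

4

Without the control the market clears where 34 - 4P = 4P - 6, i.e. P* = 5 and Q* = 14.
Because the floor (6) lies above the market-clearing price, it is binding.
At P = 6: Qd = 34 - 4·6 = 10 and Qs = 4·6 - 6 = 18.
Quantity traded falls to 10. At Q = 10 the demand price is (34 - 10)/4 = 6 and the supply price is (6 + 10)/4 = 4.
Deadweight loss = ½ · (6 - 4) · (14 - 10) = ½ · 2 · 4 = 4.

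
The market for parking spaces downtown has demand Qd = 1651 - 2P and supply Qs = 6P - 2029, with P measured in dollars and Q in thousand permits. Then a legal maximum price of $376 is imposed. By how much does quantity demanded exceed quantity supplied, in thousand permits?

672

Setting quantity demanded equal to quantity supplied, 1651 - 2P = 6P - 2029, gives P* = 460 and Q* = 731.
Since 376 < 460, the ceiling is binding.
At P = 376: Qd = 1651 - 2·376 = 899 and Qs = 6·376 - 2029 = 227.
Shortage = Qd - Qs = 899 - 227 = 672.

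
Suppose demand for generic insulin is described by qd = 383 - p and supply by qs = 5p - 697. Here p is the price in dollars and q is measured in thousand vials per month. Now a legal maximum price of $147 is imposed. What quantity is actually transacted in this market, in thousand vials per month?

Without the control the market clears where 383 - p = 5p - 697, i.e. p* = 180 and q* = 203.
Because the ceiling (147) lies below the market-clearing price, it is binding.
At p = 147: qd = 383 - 147 = 236 and qs = 5·147 - 697 = 38.
The quantity actually transacted is the short side, supply: 38.

38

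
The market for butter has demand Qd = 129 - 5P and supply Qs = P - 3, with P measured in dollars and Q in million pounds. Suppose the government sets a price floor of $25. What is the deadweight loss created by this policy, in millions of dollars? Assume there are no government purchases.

135

Without the control the market clears where 129 - 5P = P - 3, i.e. P* = 22 and Q* = 19.
The floor of 25 is above the equilibrium price 22, so it binds.
At P = 25: Qd = 129 - 5·25 = 4 and Qs = 25 - 3 = 22.
Quantity traded falls to 4. At Q = 4 the demand price is (129 - 4)/5 = 25 and the supply price is 3 + 4 = 7.
Deadweight loss = ½ · (25 - 7) · (19 - 4) = ½ · 18 · 15 = 135.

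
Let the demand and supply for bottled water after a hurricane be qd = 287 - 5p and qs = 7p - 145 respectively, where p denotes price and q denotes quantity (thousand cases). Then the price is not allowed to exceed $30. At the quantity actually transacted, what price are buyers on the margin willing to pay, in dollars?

Without the control the market clears where 287 - 5p = 7p - 145, i.e. p* = 36 and q* = 107.
Since 30 < 36, the ceiling is binding.
At p = 30: qd = 287 - 5·30 = 137 and qs = 7·30 - 145 = 65.
Only 65 units reach the market. On the demand curve, the marginal buyer's willingness to pay at q = 65 is (287 - 65)/5 = 44.4.

44.4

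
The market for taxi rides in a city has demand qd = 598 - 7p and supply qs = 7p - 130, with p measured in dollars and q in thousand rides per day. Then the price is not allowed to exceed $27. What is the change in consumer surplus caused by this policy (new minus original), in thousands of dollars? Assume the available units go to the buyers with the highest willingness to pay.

-712.5

In a free market, 598 - 7p = 7p - 130 gives the equilibrium p* = 52, q* = 234.
The ceiling of 27 is below the equilibrium price 52, so it binds.
At p = 27: qd = 598 - 7·27 = 409 and qs = 7·27 - 130 = 59.
Consumer surplus without the control is ½ · (598/7 - 52) · 234 = 27378/7.
With the ceiling, 59 units are sold at 27 (assume they go to the highest-value buyers). The demand price at q = 59 is 77, so CS = ½ · [(598/7 - 27) + (77 - 27)] · 59 = 44781/14.
Change in consumer surplus = 44781/14 - 27378/7 = -712.5.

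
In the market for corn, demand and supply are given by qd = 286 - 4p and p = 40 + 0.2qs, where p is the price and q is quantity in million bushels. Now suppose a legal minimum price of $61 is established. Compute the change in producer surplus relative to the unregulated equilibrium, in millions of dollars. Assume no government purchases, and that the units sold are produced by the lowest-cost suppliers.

215.6

Rearranging supply gives qs = 5p - 200. In a free market, 286 - 4p = 5p - 200 gives the equilibrium p* = 54, q* = 70.
Because the floor (61) lies above the market-clearing price, it is binding.
At p = 61: qd = 286 - 4·61 = 42 and qs = 5·61 - 200 = 105.
Producer surplus without the control is ½ · (54 - 40) · 70 = 490.
With the floor, 42 units are sold at 61. The supply price at q = 42 is 48.4, so PS = ½ · [(61 - 40) + (61 - 48.4)] · 42 = 705.6.
Change in producer surplus = 705.6 - 490 = 215.6.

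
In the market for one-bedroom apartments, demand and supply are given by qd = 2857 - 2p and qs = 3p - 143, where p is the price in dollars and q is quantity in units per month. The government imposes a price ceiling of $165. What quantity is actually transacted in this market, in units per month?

Equilibrium: 2857 - 2p = 3p - 143, so 3000 = 5p and p* = 600, q* = 1657.
Because the ceiling (165) lies below the market-clearing price, it is binding.
At p = 165: qd = 2857 - 2·165 = 2527 and qs = 3·165 - 143 = 352.
The quantity actually transacted is the short side, supply: 352.

352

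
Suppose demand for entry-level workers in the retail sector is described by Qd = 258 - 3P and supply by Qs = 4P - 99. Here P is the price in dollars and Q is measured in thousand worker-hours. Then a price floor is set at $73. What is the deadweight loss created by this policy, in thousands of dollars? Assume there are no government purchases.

1270.5

Equilibrium: 258 - 3P = 4P - 99, so 357 = 7P and P* = 51, Q* = 105.
Because the floor (73) lies above the market-clearing price, it is binding.
At P = 73: Qd = 258 - 3·73 = 39 and Qs = 4·73 - 99 = 193.
Quantity traded falls to 39. At Q = 39 the demand price is (258 - 39)/3 = 73 and the supply price is (99 + 39)/4 = 34.5.
Deadweight loss = ½ · (73 - 34.5) · (105 - 39) = ½ · 38.5 · 66 = 1270.5.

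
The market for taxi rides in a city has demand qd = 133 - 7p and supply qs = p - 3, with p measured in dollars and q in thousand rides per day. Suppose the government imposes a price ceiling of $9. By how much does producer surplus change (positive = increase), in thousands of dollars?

Equilibrium: 133 - 7p = p - 3, so 136 = 8p and p* = 17, q* = 14.
Since 9 < 17, the ceiling is binding.
At p = 9: qd = 133 - 7·9 = 70 and qs = 9 - 3 = 6.
Producer surplus without the control is ½ · (17 - 3) · 14 = 98.
With the ceiling, producers sell 6 units at 9, so PS = ½ · (9 - 3) · 6 = 18.
Change in producer surplus = 18 - 98 = -80.

-80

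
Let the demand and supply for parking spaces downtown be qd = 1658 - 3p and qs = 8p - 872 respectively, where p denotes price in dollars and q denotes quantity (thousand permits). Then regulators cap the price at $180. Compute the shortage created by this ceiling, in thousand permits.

550

Setting quantity demanded equal to quantity supplied, 1658 - 3p = 8p - 872, gives p* = 230 and q* = 968.
Because the ceiling (180) lies below the market-clearing price, it is binding.
At p = 180: qd = 1658 - 3·180 = 1118 and qs = 8·180 - 872 = 568.
Shortage = qd - qs = 1118 - 568 = 550.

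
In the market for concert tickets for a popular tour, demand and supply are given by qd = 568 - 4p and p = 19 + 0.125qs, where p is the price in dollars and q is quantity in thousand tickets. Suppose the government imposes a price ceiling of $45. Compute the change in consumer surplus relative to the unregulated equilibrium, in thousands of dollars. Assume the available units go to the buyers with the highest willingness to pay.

1320

Rearranging supply gives qs = 8p - 152. Setting quantity demanded equal to quantity supplied, 568 - 4p = 8p - 152, gives p* = 60 and q* = 328.
Because the ceiling (45) lies below the market-clearing price, it is binding.
At p = 45: qd = 568 - 4·45 = 388 and qs = 8·45 - 152 = 208.
Consumer surplus without the control is ½ · (142 - 60) · 328 = 13448.
With the ceiling, 208 units are sold at 45 (assume they go to the highest-value buyers). The demand price at q = 208 is 90, so CS = ½ · [(142 - 45) + (90 - 45)] · 208 = 14768.
Change in consumer surplus = 14768 - 13448 = 1320.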